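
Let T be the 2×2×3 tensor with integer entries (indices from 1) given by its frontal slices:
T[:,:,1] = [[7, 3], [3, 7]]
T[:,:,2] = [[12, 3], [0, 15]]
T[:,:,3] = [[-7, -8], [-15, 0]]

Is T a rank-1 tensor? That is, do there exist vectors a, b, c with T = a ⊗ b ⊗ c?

No

The mode-1 unfolding of T (rows indexed by i, columns by (j,k) = (1,1), (1,2), (1,3), (2,1), (2,2), (2,3)) is [[7, 12, -7, 3, 3, -8], [3, 0, -15, 7, 15, 0]].
There the 2×2 minor on rows i ∈ {1, 2}, columns (j,k) ∈ {(1,1), (1,2)} is det [[7, 12], [3, 0]] = -36 ≠ 0, so this unfolding has rank ≥ 2; CP rank is at least every unfolding rank, so rank(T) ≥ 2.
In particular rank(T) ≥ 2 > 1, so T is not rank-1.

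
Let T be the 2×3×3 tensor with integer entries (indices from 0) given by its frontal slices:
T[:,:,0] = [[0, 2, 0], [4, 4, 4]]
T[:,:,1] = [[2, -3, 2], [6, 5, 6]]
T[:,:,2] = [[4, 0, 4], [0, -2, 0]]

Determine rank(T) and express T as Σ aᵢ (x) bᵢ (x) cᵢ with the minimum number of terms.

rank(T) = 3

Lower bound: in the mode-3 unfolding of T (rows indexed by k, columns by (i,j)) the 3×3 minor on rows k ∈ {0, 1, 2}, columns (i,j) ∈ {(0,0), (0,1), (1,0)} is det [[0, 2, 4], [2, -3, 6], [4, 0, 0]] = 96 ≠ 0, so that unfolding has rank ≥ 3 and hence rank(T) ≥ 3 (CP rank is at least every unfolding rank, though it can be larger).
Upper bound: T is a sum of 3 rank-1 terms, T = [0, 1] (x) [1, 1, 1] (x) [4, 4, -4] + [1, 0] (x) [0, 1, 0] (x) [2, -4, -2] + [1, 1] (x) [2, 1, 2] (x) [0, 1, 2] (written with every a and b primitive with positive leading entry and the scale carried by c; CP decompositions are not unique, and this one is verified by expanding entrywise), so rank(T) ≤ 3.
These bounds meet, so rank(T) = 3.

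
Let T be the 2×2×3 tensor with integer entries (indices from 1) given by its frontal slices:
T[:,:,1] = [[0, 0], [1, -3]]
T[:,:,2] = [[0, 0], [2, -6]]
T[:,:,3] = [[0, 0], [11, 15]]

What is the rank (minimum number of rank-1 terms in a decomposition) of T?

Lower bound: the mode-2 unfolding of T (rows indexed by j, columns by (i,k) = (1,1), (1,2), (1,3), (2,1), (2,2), (2,3)) is [[0, 0, 0, 1, 2, 11], [0, 0, 0, -3, -6, 15]].
There the 2×2 minor on rows j ∈ {1, 2}, columns (i,k) ∈ {(2,1), (2,3)} is det [[1, 11], [-3, 15]] = 48 ≠ 0, so this unfolding has rank ≥ 2; CP rank is at least every unfolding rank, so rank(T) ≥ 2. (This is only a lower bound: in general the CP rank may exceed every unfolding rank, so we still need to exhibit 2 rank-1 terms summing to T.)
Upper bound — finding two terms. Every mode-1 slice of T is a multiple of one matrix: T[i,:,:] = a[i]·M with a = [0, 1] and M = [[1, 2, 11], [-3, -6, 15]] (rows indexed by j, columns by k). So it suffices to write M as a sum of two rank-1 matrices.
Splitting M by its rows (j = 1, 2), M = [1, 0][1, 2, 11]ᵀ + [0, 1][-3, -6, 15]ᵀ.
Hence T = [0, 1] (x) [1, 0] (x) [1, 2, 11] + [0, 1] (x) [0, 1] (x) [-3, -6, 15], so rank(T) ≤ 2.
These bounds meet, so rank(T) = 2.

2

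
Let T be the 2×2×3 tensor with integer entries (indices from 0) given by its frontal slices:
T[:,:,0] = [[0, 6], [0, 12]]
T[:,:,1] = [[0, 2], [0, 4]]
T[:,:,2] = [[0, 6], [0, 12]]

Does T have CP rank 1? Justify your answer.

The mode-1 fibre T[:,1,0] = [6, 12] gives a = [1, 2] (primitive direction); the mode-2 fibre T[0,:,0] = [0, 6] gives b = [0, 1]; then c[k] = T[0,1,k] / (a[0]·b[1]) = [6, 2, 6] / 1 = [6, 2, 6].
Expanding [1, 2] ⊗ [0, 1] ⊗ [6, 2, 6] reproduces all 12 entries of T, so T = [1, 2] ⊗ [0, 1] ⊗ [6, 2, 6] and rank(T) ≤ 1.
Equivalently every frontal slice T[:,:,k] is c[k] times the rank-1 matrix [1, 2] ⊗ [0, 1]. So T has rank 1 (it is nonzero).

Yes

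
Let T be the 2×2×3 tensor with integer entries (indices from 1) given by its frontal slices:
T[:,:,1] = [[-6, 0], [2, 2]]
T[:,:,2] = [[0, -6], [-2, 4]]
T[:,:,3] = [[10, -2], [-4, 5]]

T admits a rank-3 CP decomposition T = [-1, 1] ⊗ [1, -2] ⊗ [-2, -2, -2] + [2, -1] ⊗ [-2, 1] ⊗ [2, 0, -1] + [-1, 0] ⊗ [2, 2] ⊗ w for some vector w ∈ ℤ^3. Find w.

Subtract the known terms from T to get the rank-1 residual R = [-1, 0] ⊗ [2, 2] ⊗ w, so R[i,j,k] = a[i]·b[j]·w[k]. Pick indices with nonzero a[1]·b[1] = (-1)·(2) = -2. Only the fibre through (1,1,·) is needed: R[1,1,:] = T[1,1,:] − Σₗ aₗ[1]bₗ[1]cₗ = [-6, 0, 10] − (-1)·(1)·[-2, -2, -2] − (2)·(-2)·[2, 0, -1] = [0, -2, 4]. Then w[k] = R[1,1,k] / -2 for each k, giving w = [0, -2, 4] / -2 = [0, 1, -2].

w = [0, 1, -2]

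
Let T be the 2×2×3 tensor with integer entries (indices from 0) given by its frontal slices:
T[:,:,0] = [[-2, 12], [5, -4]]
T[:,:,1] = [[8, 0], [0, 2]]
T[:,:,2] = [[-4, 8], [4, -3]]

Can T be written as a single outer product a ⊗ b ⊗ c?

No

The mode-3 unfolding of T (rows indexed by k, columns by (i,j) = (0,0), (0,1), (1,0), (1,1)) is [[-2, 12, 5, -4], [8, 0, 0, 2], [-4, 8, 4, -3]].
There the 3×3 minor on rows k ∈ {0, 1, 2}, columns (i,j) ∈ {(0,0), (0,1), (1,0)} is det [[-2, 12, 5], [8, 0, 0], [-4, 8, 4]] = -64 ≠ 0, so this unfolding has rank ≥ 3; CP rank is at least every unfolding rank, so rank(T) ≥ 3.
In particular rank(T) ≥ 3 > 1, so T is not rank-1.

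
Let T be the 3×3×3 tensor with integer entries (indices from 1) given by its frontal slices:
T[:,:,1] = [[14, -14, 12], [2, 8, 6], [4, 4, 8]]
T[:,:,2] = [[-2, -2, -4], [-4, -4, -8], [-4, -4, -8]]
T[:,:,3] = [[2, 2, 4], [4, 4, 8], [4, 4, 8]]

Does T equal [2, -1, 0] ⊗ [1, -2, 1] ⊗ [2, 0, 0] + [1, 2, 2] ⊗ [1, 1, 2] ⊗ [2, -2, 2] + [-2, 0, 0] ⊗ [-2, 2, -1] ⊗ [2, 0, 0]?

Reconstruct entrywise from the claimed factors. For example, T[3,3,1] = 8 and Σₗ aₗ[3]bₗ[3]cₗ[1] = (0)·(1)·(2) + (2)·(2)·(2) + (0)·(-1)·(2) = 8; checking all 27 entries, every one matches. The claim holds.

Yes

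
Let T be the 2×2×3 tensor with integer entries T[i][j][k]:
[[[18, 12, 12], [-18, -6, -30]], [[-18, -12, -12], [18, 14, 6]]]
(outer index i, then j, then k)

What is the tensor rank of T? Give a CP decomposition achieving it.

rank(T) = 2

Lower bound: the mode-3 unfolding of T (rows indexed by k, columns by (i,j) = (0,0), (0,1), (1,0), (1,1)) is [[18, -18, -18, 18], [12, -6, -12, 14], [12, -30, -12, 6]].
There the 2×2 minor on rows k ∈ {0, 1}, columns (i,j) ∈ {(0,0), (0,1)} is det [[18, -18], [12, -6]] = 108 ≠ 0, so this unfolding has rank ≥ 2; CP rank is at least every unfolding rank, so rank(T) ≥ 2. (This is only a lower bound: in general the CP rank may exceed every unfolding rank, so we still need to exhibit 2 rank-1 terms summing to T.)
Upper bound — finding two terms. Write S_k = T[:,:,k] for the frontal slices: S₀ = [[18, -18], [-18, 18]], S₁ = [[12, -6], [-12, 14]], S₂ = [[12, -30], [-12, 6]].
If T = a₁ (x) b₁ (x) c₁ + a₂ (x) b₂ (x) c₂ then each S_k = c₁[k]·a₁b₁ᵀ + c₂[k]·a₂b₂ᵀ. S₀ and S₁ are linearly independent, so a₁b₁ᵀ and a₂b₂ᵀ must span the same plane of matrices: they are the rank-1 matrices of the form x·S₀ + y·S₁.
det(x·S₀ + y·S₁) is 144·xy + 96·y² = 48·(3·x + 2·y)(y), vanishing at (x:y) = (2:-3) and (1:0).
M₁ = 2·S₀ − 3·S₁ = [[0, -18], [0, -6]] = (-6)·[3, 1][0, 1]ᵀ and M₂ = S₀ = [[18, -18], [-18, 18]] = 18·[1, -1][1, -1]ᵀ, so take a₁ = [3, 1], b₁ = [0, 1], a₂ = [1, -1], b₂ = [1, -1].
Each slice is an integer combination of E₁ = a₁b₁ᵀ and E₂ = a₂b₂ᵀ: S₀ = 18·E₂, S₁ = 2·E₁ + 12·E₂, S₂ = −6·E₁ + 12·E₂; reading off coefficients, c₁ = [0, 2, -6] and c₂ = [18, 12, 12].
Hence T = [3, 1] (x) [0, 1] (x) [0, 2, -6] + [1, -1] (x) [1, -1] (x) [18, 12, 12], so rank(T) ≤ 2.
These bounds meet, so rank(T) = 2.
Check entry T[0,0,2] = 12: (3)·(0)·(-6) + (1)·(1)·(12) = 12.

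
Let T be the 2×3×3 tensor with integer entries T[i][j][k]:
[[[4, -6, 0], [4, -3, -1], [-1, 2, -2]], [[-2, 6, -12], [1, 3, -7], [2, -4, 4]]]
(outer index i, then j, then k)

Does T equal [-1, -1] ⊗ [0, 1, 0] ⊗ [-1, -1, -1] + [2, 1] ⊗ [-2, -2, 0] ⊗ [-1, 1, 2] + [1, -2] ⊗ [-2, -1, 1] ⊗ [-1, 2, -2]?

No

Reconstruct entry (0,0,0) from the claimed factors: Σₗ aₗ[0]bₗ[0]cₗ[0] = (-1)·(0)·(-1) + (2)·(-2)·(-1) + (1)·(-2)·(-1) = 6, but T[0,0,0] = 4. The claim is false.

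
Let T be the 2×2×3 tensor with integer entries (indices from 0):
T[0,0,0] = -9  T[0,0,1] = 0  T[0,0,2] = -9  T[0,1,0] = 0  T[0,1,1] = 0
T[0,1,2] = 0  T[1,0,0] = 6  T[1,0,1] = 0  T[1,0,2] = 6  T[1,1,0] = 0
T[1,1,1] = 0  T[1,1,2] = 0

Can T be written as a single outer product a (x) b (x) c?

If T = a (x) b (x) c then every fibre of T is a multiple of the corresponding factor, so read the factors off the fibres through the nonzero entry T[0,0,0] = -9.
The mode-1 fibre T[:,0,0] = [-9, 6] gives a = (3, -2) (primitive direction); the mode-2 fibre T[0,:,0] = [-9, 0] gives b = (1, 0); then c[k] = T[0,0,k] / (a[0]·b[0]) = [-9, 0, -9] / 3 = (-3, 0, -3).
Expanding (3, -2) (x) (1, 0) (x) (-3, 0, -3) reproduces all 12 entries of T, so T = (3, -2) (x) (1, 0) (x) (-3, 0, -3) and rank(T) ≤ 1.
Equivalently every frontal slice T[:,:,k] is c[k] times the rank-1 matrix (3, -2) (x) (1, 0). So T has rank 1 (it is nonzero).

Yes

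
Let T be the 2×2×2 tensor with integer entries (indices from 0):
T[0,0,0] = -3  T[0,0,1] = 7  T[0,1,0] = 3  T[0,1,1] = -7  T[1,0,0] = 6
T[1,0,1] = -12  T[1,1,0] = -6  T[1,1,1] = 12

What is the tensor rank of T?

2

Lower bound: the mode-1 unfolding of T (rows indexed by i, columns by (j,k) = (0,0), (0,1), (1,0), (1,1)) is [[-3, 7, 3, -7], [6, -12, -6, 12]].
There the 2×2 minor on rows i ∈ {0, 1}, columns (j,k) ∈ {(0,0), (0,1)} is det [[-3, 7], [6, -12]] = -6 ≠ 0, so this unfolding has rank ≥ 2; CP rank is at least every unfolding rank, so rank(T) ≥ 2. (Flattening ranks never certify an upper bound on CP rank; for that we must actually write T with 2 rank-1 terms.)
Upper bound — finding two terms. Every mode-2 slice of T is a multiple of one matrix: T[:,j,:] = b[j]·M with b = (1, -1) and M = [[-3, 7], [6, -12]] (rows indexed by i, columns by k). So it suffices to write M as a sum of two rank-1 matrices.
Splitting M by its rows (i = 0, 1), M = (1, 0)(-3, 7)ᵀ + (0, 1)(6, -12)ᵀ.
Hence T = (1, 0) ⊗ (1, -1) ⊗ (-3, 7) + (0, 1) ⊗ (1, -1) ⊗ (6, -12), so rank(T) ≤ 2.
These bounds meet, so rank(T) = 2.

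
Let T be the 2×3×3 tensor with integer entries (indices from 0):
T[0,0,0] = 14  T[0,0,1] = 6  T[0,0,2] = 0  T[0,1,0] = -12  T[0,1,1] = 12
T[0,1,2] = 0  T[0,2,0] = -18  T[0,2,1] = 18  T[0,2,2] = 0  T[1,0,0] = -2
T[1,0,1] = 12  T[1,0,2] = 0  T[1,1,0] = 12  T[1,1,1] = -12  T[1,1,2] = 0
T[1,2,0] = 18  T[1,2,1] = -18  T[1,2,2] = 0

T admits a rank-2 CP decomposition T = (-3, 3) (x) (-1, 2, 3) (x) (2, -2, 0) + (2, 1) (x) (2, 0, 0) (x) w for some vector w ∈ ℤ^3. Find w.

Subtract the known terms from T to get the rank-1 residual R = (2, 1) (x) (2, 0, 0) (x) w, so R[i,j,k] = a[i]·b[j]·w[k]. Pick indices with nonzero a[0]·b[0] = (2)·(2) = 4. Only the fibre through (0,0,·) is needed: R[0,0,:] = T[0,0,:] − Σₗ aₗ[0]bₗ[0]cₗ = [14, 6, 0] − (-3)·(-1)·(2, -2, 0) = [8, 12, 0]. Then w[k] = R[0,0,k] / 4 for each k, giving w = [8, 12, 0] / 4 = (2, 3, 0).

w = (2, 3, 0)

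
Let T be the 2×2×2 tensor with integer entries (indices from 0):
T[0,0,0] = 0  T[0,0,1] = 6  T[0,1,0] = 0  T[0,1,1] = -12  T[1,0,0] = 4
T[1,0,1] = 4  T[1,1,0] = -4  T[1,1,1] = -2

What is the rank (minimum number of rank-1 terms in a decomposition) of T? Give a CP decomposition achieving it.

Lower bound: the mode-2 unfolding of T (rows indexed by j, columns by (i,k) = (0,0), (0,1), (1,0), (1,1)) is [[0, 6, 4, 4], [0, -12, -4, -2]].
There the 2×2 minor on rows j ∈ {0, 1}, columns (i,k) ∈ {(0,1), (1,0)} is det [[6, 4], [-12, -4]] = 24 ≠ 0, so this unfolding has rank ≥ 2; CP rank is at least every unfolding rank, so rank(T) ≥ 2. (Unfolding ranks only ever bound the CP rank from below — rank(T) can be strictly larger than all of them — so the matching upper bound has to come from an explicit 2-term decomposition.)
Upper bound — finding two terms. Write S_k = T[:,:,k] for the frontal slices: S₀ = [[0, 0], [4, -4]], S₁ = [[6, -12], [4, -2]].
If T = a₁ ⊗ b₁ ⊗ c₁ + a₂ ⊗ b₂ ⊗ c₂ then each S_k = c₁[k]·a₁b₁ᵀ + c₂[k]·a₂b₂ᵀ. S₀ and S₁ are linearly independent, so a₁b₁ᵀ and a₂b₂ᵀ must span the same plane of matrices: they are the rank-1 matrices of the form x·S₀ + y·S₁.
det(x·S₀ + y·S₁) is 24·xy + 36·y² = 12·(2·x + 3·y)(y), vanishing at (x:y) = (3:-2) and (1:0).
M₁ = 3·S₀ − 2·S₁ = [[-12, 24], [4, -8]] = (-4)·[3, -1][1, -2]ᵀ and M₂ = S₀ = [[0, 0], [4, -4]] = 4·[0, 1][1, -1]ᵀ, so take a₁ = [3, -1], b₁ = [1, -2], a₂ = [0, 1], b₂ = [1, -1].
Each slice is an integer combination of E₁ = a₁b₁ᵀ and E₂ = a₂b₂ᵀ: S₀ = 4·E₂, S₁ = 2·E₁ + 6·E₂; reading off coefficients, c₁ = [0, 2] and c₂ = [4, 6].
Hence T = [3, -1] ⊗ [1, -2] ⊗ [0, 2] + [0, 1] ⊗ [1, -1] ⊗ [4, 6], so rank(T) ≤ 2.
These bounds meet, so rank(T) = 2.
Check entry T[0,1,1] = -12: (3)·(-2)·(2) + (0)·(-1)·(6) = -12.

rank(T) = 2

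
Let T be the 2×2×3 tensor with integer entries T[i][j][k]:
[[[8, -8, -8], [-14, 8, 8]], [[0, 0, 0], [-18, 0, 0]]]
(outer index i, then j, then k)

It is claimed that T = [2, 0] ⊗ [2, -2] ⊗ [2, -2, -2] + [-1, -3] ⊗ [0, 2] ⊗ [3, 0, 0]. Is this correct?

Yes

Reconstruct entrywise from the claimed factors. For example, T[0,0,1] = -8 and Σₗ aₗ[0]bₗ[0]cₗ[1] = (2)·(2)·(-2) + (-1)·(0)·(0) = -8; checking all 12 entries, every one matches. The claim holds.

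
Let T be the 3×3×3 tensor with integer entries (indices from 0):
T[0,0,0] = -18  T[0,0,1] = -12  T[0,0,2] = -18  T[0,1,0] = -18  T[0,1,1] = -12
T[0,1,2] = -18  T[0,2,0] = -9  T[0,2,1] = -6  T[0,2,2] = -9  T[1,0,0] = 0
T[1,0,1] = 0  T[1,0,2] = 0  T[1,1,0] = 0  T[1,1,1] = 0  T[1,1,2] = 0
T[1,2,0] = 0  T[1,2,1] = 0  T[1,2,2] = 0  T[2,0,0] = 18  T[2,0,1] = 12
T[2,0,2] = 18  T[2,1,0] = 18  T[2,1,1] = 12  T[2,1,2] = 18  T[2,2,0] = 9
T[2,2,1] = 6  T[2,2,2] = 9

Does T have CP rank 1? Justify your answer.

Yes

If T = a ⊗ b ⊗ c then every fibre of T is a multiple of the corresponding factor, so read the factors off the fibres through the nonzero entry T[0,0,0] = -18.
The mode-1 fibre T[:,0,0] = [-18, 0, 18] gives a = [1, 0, -1] (primitive direction); the mode-2 fibre T[0,:,0] = [-18, -18, -9] gives b = [2, 2, 1]; then c[k] = T[0,0,k] / (a[0]·b[0]) = [-18, -12, -18] / 2 = [-9, -6, -9].
Expanding [1, 0, -1] ⊗ [2, 2, 1] ⊗ [-9, -6, -9] reproduces all 27 entries of T, so T = [1, 0, -1] ⊗ [2, 2, 1] ⊗ [-9, -6, -9] and rank(T) ≤ 1.
Equivalently every frontal slice T[:,:,k] is c[k] times the rank-1 matrix [1, 0, -1] ⊗ [2, 2, 1]. So T has rank 1 (it is nonzero).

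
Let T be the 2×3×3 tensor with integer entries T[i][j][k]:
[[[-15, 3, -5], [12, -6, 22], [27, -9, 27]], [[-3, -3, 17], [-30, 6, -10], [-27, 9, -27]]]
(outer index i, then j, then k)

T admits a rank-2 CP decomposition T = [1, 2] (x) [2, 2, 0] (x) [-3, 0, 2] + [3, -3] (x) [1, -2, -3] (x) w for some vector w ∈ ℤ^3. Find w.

Subtract the known terms from T to get the rank-1 residual R = [3, -3] (x) [1, -2, -3] (x) w, so R[i,j,k] = a[i]·b[j]·w[k]. Pick indices with nonzero a[0]·b[0] = (3)·(1) = 3. Only the fibre through (0,0,·) is needed: R[0,0,:] = T[0,0,:] − Σₗ aₗ[0]bₗ[0]cₗ = [-15, 3, -5] − (1)·(2)·[-3, 0, 2] = [-9, 3, -9]. Then w[k] = R[0,0,k] / 3 for each k, giving w = [-9, 3, -9] / 3 = [-3, 1, -3].

w = [-3, 1, -3]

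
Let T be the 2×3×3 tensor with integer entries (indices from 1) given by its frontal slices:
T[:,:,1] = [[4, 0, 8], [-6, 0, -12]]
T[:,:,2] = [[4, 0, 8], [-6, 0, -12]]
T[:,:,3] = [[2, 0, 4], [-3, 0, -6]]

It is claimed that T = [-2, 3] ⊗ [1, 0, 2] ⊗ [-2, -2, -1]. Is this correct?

Yes

Reconstruct entrywise from the claimed factors. For example, T[2,1,2] = -6 and Σₗ aₗ[2]bₗ[1]cₗ[2] = (3)·(1)·(-2) = -6; checking all 18 entries, every one matches. The claim holds.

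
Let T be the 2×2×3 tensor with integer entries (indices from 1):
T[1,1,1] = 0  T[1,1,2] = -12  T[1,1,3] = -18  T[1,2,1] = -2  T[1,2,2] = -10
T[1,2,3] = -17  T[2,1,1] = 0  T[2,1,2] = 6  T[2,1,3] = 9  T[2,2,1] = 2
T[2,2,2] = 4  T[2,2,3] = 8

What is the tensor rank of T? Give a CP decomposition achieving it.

rank(T) = 2

Lower bound: the mode-2 unfolding of T (rows indexed by j, columns by (i,k) = (1,1), (1,2), (1,3), (2,1), (2,2), (2,3)) is [[0, -12, -18, 0, 6, 9], [-2, -10, -17, 2, 4, 8]].
There the 2×2 minor on rows j ∈ {1, 2}, columns (i,k) ∈ {(1,1), (1,2)} is det [[0, -12], [-2, -10]] = -24 ≠ 0, so this unfolding has rank ≥ 2; CP rank is at least every unfolding rank, so rank(T) ≥ 2. (Flattening ranks never certify an upper bound on CP rank; for that we must actually write T with 2 rank-1 terms.)
Upper bound — finding two terms. Write S_k = T[:,:,k] for the frontal slices: S₁ = [[0, -2], [0, 2]], S₂ = [[-12, -10], [6, 4]], S₃ = [[-18, -17], [9, 8]].
If T = a₁ (x) b₁ (x) c₁ + a₂ (x) b₂ (x) c₂ then each S_k = c₁[k]·a₁b₁ᵀ + c₂[k]·a₂b₂ᵀ. S₁ and S₂ are linearly independent, so a₁b₁ᵀ and a₂b₂ᵀ must span the same plane of matrices: they are the rank-1 matrices of the form x·S₁ + y·S₂.
det(x·S₁ + y·S₂) is −12·xy + 12·y² = (-12)·(x − y)(y), vanishing at (x:y) = (1:1) and (1:0).
M₁ = S₁ + S₂ = [[-12, -12], [6, 6]] = (-6)·[2, -1][1, 1]ᵀ and M₂ = S₁ = [[0, -2], [0, 2]] = (-2)·[1, -1][0, 1]ᵀ, so take a₁ = [2, -1], b₁ = [1, 1], a₂ = [1, -1], b₂ = [0, 1].
Each slice is an integer combination of E₁ = a₁b₁ᵀ and E₂ = a₂b₂ᵀ: S₁ = −2·E₂, S₂ = −6·E₁ + 2·E₂, S₃ = −9·E₁ + E₂; reading off coefficients, c₁ = [0, -6, -9] and c₂ = [-2, 2, 1].
Hence T = [2, -1] (x) [1, 1] (x) [0, -6, -9] + [1, -1] (x) [0, 1] (x) [-2, 2, 1], so rank(T) ≤ 2.
These bounds meet, so rank(T) = 2.
Check entry T[1,1,3] = -18: (2)·(1)·(-9) + (1)·(0)·(1) = -18.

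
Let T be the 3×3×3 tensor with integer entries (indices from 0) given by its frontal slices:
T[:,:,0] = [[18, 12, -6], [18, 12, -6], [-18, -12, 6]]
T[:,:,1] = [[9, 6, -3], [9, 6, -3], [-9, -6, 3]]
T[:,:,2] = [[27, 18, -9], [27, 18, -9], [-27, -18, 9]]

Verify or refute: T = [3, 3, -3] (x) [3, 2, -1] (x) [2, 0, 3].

No

Reconstruct entry (0,0,1) from the claimed factors: Σₗ aₗ[0]bₗ[0]cₗ[1] = (3)·(3)·(0) = 0, but T[0,0,1] = 9. The claim is false.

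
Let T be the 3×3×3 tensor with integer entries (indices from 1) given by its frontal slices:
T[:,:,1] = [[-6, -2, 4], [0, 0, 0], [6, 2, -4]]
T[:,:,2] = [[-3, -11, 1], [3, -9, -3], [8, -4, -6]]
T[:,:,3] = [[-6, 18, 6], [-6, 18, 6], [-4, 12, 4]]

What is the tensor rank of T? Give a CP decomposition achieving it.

rank(T) = 2

Lower bound: the mode-1 unfolding of T (rows indexed by i, columns by (j,k) = (1,1), (1,2), (1,3), (2,1), (2,2), (2,3), (3,1), (3,2), (3,3)) is [[-6, -3, -6, -2, -11, 18, 4, 1, 6], [0, 3, -6, 0, -9, 18, 0, -3, 6], [6, 8, -4, 2, -4, 12, -4, -6, 4]].
There the 2×2 minor on rows i ∈ {1, 2}, columns (j,k) ∈ {(1,1), (1,2)} is det [[-6, -3], [0, 3]] = -18 ≠ 0, so this unfolding has rank ≥ 2; CP rank is at least every unfolding rank, so rank(T) ≥ 2. (Flattening ranks never certify an upper bound on CP rank; for that we must actually write T with 2 rank-1 terms.)
Upper bound — finding two terms. Write S_k = T[:,:,k] for the frontal slices: S₁ = [[-6, -2, 4], [0, 0, 0], [6, 2, -4]], S₂ = [[-3, -11, 1], [3, -9, -3], [8, -4, -6]], S₃ = [[-6, 18, 6], [-6, 18, 6], [-4, 12, 4]].
If T = a₁ ⊗ b₁ ⊗ c₁ + a₂ ⊗ b₂ ⊗ c₂ then each S_k = c₁[k]·a₁b₁ᵀ + c₂[k]·a₂b₂ᵀ. S₁ and S₂ are linearly independent, so a₁b₁ᵀ and a₂b₂ᵀ must span the same plane of matrices: they are the rank-1 matrices of the form x·S₁ + y·S₂.
The 2×2 minor of x·S₁ + y·S₂ on rows {1,2}, columns {1,2} is 60·xy + 60·y² = 60·(y)(x + y), vanishing at (x:y) = (1:0) and (1:-1).
M₁ = S₁ = [[-6, -2, 4], [0, 0, 0], [6, 2, -4]] = (-2)·[1, 0, -1][3, 1, -2]ᵀ and M₂ = S₁ − S₂ = [[-3, 9, 3], [-3, 9, 3], [-2, 6, 2]] = −[3, 3, 2][1, -3, -1]ᵀ, so take a₁ = [1, 0, -1], b₁ = [3, 1, -2], a₂ = [3, 3, 2], b₂ = [1, -3, -1].
Each slice is an integer combination of E₁ = a₁b₁ᵀ and E₂ = a₂b₂ᵀ: S₁ = −2·E₁, S₂ = −2·E₁ + E₂, S₃ = −2·E₂; reading off coefficients, c₁ = [-2, -2, 0] and c₂ = [0, 1, -2].
Hence T = [1, 0, -1] ⊗ [3, 1, -2] ⊗ [-2, -2, 0] + [3, 3, 2] ⊗ [1, -3, -1] ⊗ [0, 1, -2], so rank(T) ≤ 2.
These bounds meet, so rank(T) = 2.
Check entry T[3,3,1] = -4: (-1)·(-2)·(-2) + (2)·(-1)·(0) = -4.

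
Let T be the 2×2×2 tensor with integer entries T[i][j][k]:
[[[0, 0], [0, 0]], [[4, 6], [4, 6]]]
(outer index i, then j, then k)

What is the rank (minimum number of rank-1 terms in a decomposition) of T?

Lower bound: T ≠ 0 (e.g. T[1,0,0] = 4), so rank(T) ≥ 1.
Upper bound: if T = a ⊗ b ⊗ c then every fibre of T is a multiple of the corresponding factor, so read the factors off the fibres through the nonzero entry T[1,0,0] = 4.
The mode-1 fibre T[:,0,0] = [0, 4] gives a = [0, 1] (primitive direction); the mode-2 fibre T[1,:,0] = [4, 4] gives b = [1, 1]; then c[k] = T[1,0,k] / (a[1]·b[0]) = [4, 6] / 1 = [4, 6].
Expanding [0, 1] ⊗ [1, 1] ⊗ [4, 6] reproduces all 8 entries of T, so T = [0, 1] ⊗ [1, 1] ⊗ [4, 6] and rank(T) ≤ 1.
These bounds meet, so rank(T) = 1.

1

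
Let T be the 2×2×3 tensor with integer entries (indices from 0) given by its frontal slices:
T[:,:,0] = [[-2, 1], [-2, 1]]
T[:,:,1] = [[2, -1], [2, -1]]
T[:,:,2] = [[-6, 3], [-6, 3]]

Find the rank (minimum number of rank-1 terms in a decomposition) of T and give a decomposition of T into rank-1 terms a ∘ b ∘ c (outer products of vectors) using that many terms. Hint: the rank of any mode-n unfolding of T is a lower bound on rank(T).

rank(T) = 1

Lower bound: T ≠ 0 (e.g. T[0,0,0] = -2), so rank(T) ≥ 1.
Upper bound: the mode-1 fibre T[:,0,0] = [-2, -2] gives a = [1, 1] (primitive direction); the mode-2 fibre T[0,:,0] = [-2, 1] gives b = [2, -1]; then c[k] = T[0,0,k] / (a[0]·b[0]) = [-2, 2, -6] / 2 = [-1, 1, -3].
Expanding [1, 1] ∘ [2, -1] ∘ [-1, 1, -3] reproduces all 12 entries of T, so T = [1, 1] ∘ [2, -1] ∘ [-1, 1, -3] and rank(T) ≤ 1.
These bounds meet, so rank(T) = 1.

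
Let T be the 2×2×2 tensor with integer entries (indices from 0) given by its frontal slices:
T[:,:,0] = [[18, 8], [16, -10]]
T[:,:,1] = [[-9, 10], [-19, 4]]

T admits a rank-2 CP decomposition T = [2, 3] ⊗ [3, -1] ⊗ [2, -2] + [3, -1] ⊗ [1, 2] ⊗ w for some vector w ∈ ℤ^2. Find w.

Subtract the known terms from T to get the rank-1 residual R = [3, -1] ⊗ [1, 2] ⊗ w, so R[i,j,k] = a[i]·b[j]·w[k]. Pick indices with nonzero a[0]·b[0] = (3)·(1) = 3. Only the fibre through (0,0,·) is needed: R[0,0,:] = T[0,0,:] − Σₗ aₗ[0]bₗ[0]cₗ = [18, -9] − (2)·(3)·[2, -2] = [6, 3]. Then w[k] = R[0,0,k] / 3 for each k, giving w = [6, 3] / 3 = [2, 1].

w = [2, 1]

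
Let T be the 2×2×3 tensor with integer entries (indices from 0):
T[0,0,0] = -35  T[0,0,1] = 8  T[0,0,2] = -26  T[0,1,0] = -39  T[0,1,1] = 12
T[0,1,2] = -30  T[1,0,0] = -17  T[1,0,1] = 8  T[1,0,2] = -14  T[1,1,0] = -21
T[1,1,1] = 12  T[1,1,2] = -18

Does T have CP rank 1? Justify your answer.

No

The mode-2 unfolding of T (rows indexed by j, columns by (i,k) = (0,0), (0,1), (0,2), (1,0), (1,1), (1,2)) is [[-35, 8, -26, -17, 8, -14], [-39, 12, -30, -21, 12, -18]].
There the 2×2 minor on rows j ∈ {0, 1}, columns (i,k) ∈ {(0,0), (0,1)} is det [[-35, 8], [-39, 12]] = -108 ≠ 0, so this unfolding has rank ≥ 2; CP rank is at least every unfolding rank, so rank(T) ≥ 2.
In particular rank(T) ≥ 2 > 1, so T is not rank-1.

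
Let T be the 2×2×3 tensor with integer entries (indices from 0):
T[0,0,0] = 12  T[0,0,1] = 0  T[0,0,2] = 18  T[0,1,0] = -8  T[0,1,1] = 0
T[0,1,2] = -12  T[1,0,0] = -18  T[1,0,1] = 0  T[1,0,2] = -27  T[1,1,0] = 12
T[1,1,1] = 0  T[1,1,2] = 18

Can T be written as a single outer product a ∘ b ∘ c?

Yes

If T = a ∘ b ∘ c then every fibre of T is a multiple of the corresponding factor, so read the factors off the fibres through the nonzero entry T[0,0,0] = 12.
The mode-1 fibre T[:,0,0] = [12, -18] gives a = [2, -3] (primitive direction); the mode-2 fibre T[0,:,0] = [12, -8] gives b = [3, -2]; then c[k] = T[0,0,k] / (a[0]·b[0]) = [12, 0, 18] / 6 = [2, 0, 3].
Expanding [2, -3] ∘ [3, -2] ∘ [2, 0, 3] reproduces all 12 entries of T, so T = [2, -3] ∘ [3, -2] ∘ [2, 0, 3] and rank(T) ≤ 1.
Equivalently every frontal slice T[:,:,k] is c[k] times the rank-1 matrix [2, -3] ∘ [3, -2]. So T has rank 1 (it is nonzero).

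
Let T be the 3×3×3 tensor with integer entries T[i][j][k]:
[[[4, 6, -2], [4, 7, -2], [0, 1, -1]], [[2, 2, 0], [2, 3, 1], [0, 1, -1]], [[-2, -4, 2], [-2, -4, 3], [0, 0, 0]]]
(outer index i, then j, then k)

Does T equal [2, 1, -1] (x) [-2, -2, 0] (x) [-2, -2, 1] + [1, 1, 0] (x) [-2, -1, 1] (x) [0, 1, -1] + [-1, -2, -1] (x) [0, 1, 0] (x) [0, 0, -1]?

No

Reconstruct entry (0,0,0) from the claimed factors: Σₗ aₗ[0]bₗ[0]cₗ[0] = (2)·(-2)·(-2) + (1)·(-2)·(0) + (-1)·(0)·(0) = 8, but T[0,0,0] = 4. The claim is false.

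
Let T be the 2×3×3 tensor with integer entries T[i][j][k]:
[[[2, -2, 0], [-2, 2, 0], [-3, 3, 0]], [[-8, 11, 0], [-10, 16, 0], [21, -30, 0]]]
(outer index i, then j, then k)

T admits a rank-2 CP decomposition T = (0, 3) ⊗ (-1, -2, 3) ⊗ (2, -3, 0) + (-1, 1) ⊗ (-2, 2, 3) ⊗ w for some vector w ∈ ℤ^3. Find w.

Subtract the known terms from T to get the rank-1 residual R = (-1, 1) ⊗ (-2, 2, 3) ⊗ w, so R[i,j,k] = a[i]·b[j]·w[k]. Pick indices with nonzero a[0]·b[0] = (-1)·(-2) = 2. Only the fibre through (0,0,·) is needed: R[0,0,:] = T[0,0,:] − Σₗ aₗ[0]bₗ[0]cₗ = [2, -2, 0] − (0)·(-1)·(2, -3, 0) = [2, -2, 0]. Then w[k] = R[0,0,k] / 2 for each k, giving w = [2, -2, 0] / 2 = (1, -1, 0).

w = (1, -1, 0)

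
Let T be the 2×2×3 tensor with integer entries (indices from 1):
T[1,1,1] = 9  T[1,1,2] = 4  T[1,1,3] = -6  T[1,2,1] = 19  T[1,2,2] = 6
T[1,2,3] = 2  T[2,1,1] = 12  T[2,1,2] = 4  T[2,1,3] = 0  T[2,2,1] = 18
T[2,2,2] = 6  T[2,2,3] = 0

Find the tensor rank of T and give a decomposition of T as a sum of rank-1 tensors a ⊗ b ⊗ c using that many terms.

Lower bound: the mode-2 unfolding of T (rows indexed by j, columns by (i,k) = (1,1), (1,2), (1,3), (2,1), (2,2), (2,3)) is [[9, 4, -6, 12, 4, 0], [19, 6, 2, 18, 6, 0]].
There the 2×2 minor on rows j ∈ {1, 2}, columns (i,k) ∈ {(1,1), (1,2)} is det [[9, 4], [19, 6]] = -22 ≠ 0, so this unfolding has rank ≥ 2; CP rank is at least every unfolding rank, so rank(T) ≥ 2. (This is only a lower bound: in general the CP rank may exceed every unfolding rank, so we still need to exhibit 2 rank-1 terms summing to T.)
Upper bound — finding two terms. Write S_k = T[:,:,k] for the frontal slices: S₁ = [[9, 19], [12, 18]], S₂ = [[4, 6], [4, 6]], S₃ = [[-6, 2], [0, 0]].
If T = a₁ ⊗ b₁ ⊗ c₁ + a₂ ⊗ b₂ ⊗ c₂ then each S_k = c₁[k]·a₁b₁ᵀ + c₂[k]·a₂b₂ᵀ. S₁ and S₂ are linearly independent, so a₁b₁ᵀ and a₂b₂ᵀ must span the same plane of matrices: they are the rank-1 matrices of the form x·S₁ + y·S₂.
det(x·S₁ + y·S₂) is −66·x² − 22·xy = (-22)·(3·x + y)(x), vanishing at (x:y) = (1:-3) and (0:1).
M₁ = S₁ − 3·S₂ = [[-3, 1], [0, 0]] = −(1, 0)(3, -1)ᵀ and M₂ = S₂ = [[4, 6], [4, 6]] = 2·(1, 1)(2, 3)ᵀ, so take a₁ = (1, 0), b₁ = (3, -1), a₂ = (1, 1), b₂ = (2, 3).
Each slice is an integer combination of E₁ = a₁b₁ᵀ and E₂ = a₂b₂ᵀ: S₁ = −E₁ + 6·E₂, S₂ = 2·E₂, S₃ = −2·E₁; reading off coefficients, c₁ = (-1, 0, -2) and c₂ = (6, 2, 0).
Hence T = (1, 0) ⊗ (3, -1) ⊗ (-1, 0, -2) + (1, 1) ⊗ (2, 3) ⊗ (6, 2, 0), so rank(T) ≤ 2.
These bounds meet, so rank(T) = 2.

rank(T) = 2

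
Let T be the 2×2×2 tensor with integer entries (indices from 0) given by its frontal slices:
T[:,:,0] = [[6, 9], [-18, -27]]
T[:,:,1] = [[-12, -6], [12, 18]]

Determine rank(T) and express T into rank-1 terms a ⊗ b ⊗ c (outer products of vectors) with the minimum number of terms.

rank(T) = 2

Lower bound: the mode-1 unfolding of T (rows indexed by i, columns by (j,k) = (0,0), (0,1), (1,0), (1,1)) is [[6, -12, 9, -6], [-18, 12, -27, 18]].
There the 2×2 minor on rows i ∈ {0, 1}, columns (j,k) ∈ {(0,0), (0,1)} is det [[6, -12], [-18, 12]] = -144 ≠ 0, so this unfolding has rank ≥ 2; CP rank is at least every unfolding rank, so rank(T) ≥ 2. (Flattening ranks never certify an upper bound on CP rank; for that we must actually write T with 2 rank-1 terms.)
Upper bound — finding two terms. Write S_k = T[:,:,k] for the frontal slices: S₀ = [[6, 9], [-18, -27]], S₁ = [[-12, -6], [12, 18]].
If T = a₁ ⊗ b₁ ⊗ c₁ + a₂ ⊗ b₂ ⊗ c₂ then each S_k = c₁[k]·a₁b₁ᵀ + c₂[k]·a₂b₂ᵀ. S₀ and S₁ are linearly independent, so a₁b₁ᵀ and a₂b₂ᵀ must span the same plane of matrices: they are the rank-1 matrices of the form x·S₀ + y·S₁.
det(x·S₀ + y·S₁) is 216·xy − 144·y² = 72·(3·x − 2·y)(y), vanishing at (x:y) = (2:3) and (1:0).
M₁ = 2·S₀ + 3·S₁ = [[-24, 0], [0, 0]] = (-24)·[1, 0][1, 0]ᵀ and M₂ = S₀ = [[6, 9], [-18, -27]] = 3·[1, -3][2, 3]ᵀ, so take a₁ = [1, 0], b₁ = [1, 0], a₂ = [1, -3], b₂ = [2, 3].
Each slice is an integer combination of E₁ = a₁b₁ᵀ and E₂ = a₂b₂ᵀ: S₀ = 3·E₂, S₁ = −8·E₁ − 2·E₂; reading off coefficients, c₁ = [0, -8] and c₂ = [3, -2].
Hence T = [1, 0] ⊗ [1, 0] ⊗ [0, -8] + [1, -3] ⊗ [2, 3] ⊗ [3, -2], so rank(T) ≤ 2.
These bounds meet, so rank(T) = 2.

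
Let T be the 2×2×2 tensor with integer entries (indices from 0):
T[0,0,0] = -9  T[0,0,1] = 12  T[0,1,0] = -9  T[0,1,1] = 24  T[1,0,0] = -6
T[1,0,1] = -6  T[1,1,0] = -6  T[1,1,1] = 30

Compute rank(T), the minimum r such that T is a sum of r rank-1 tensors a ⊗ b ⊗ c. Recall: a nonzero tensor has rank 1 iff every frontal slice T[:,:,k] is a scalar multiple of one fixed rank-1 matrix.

Lower bound: the mode-3 unfolding of T (rows indexed by k, columns by (i,j) = (0,0), (0,1), (1,0), (1,1)) is [[-9, -9, -6, -6], [12, 24, -6, 30]].
There the 2×2 minor on rows k ∈ {0, 1}, columns (i,j) ∈ {(0,0), (0,1)} is det [[-9, -9], [12, 24]] = -108 ≠ 0, so this unfolding has rank ≥ 2; CP rank is at least every unfolding rank, so rank(T) ≥ 2. (Flattening ranks never certify an upper bound on CP rank; for that we must actually write T with 2 rank-1 terms.)
Upper bound — finding two terms. Write S_k = T[:,:,k] for the frontal slices: S₀ = [[-9, -9], [-6, -6]], S₁ = [[12, 24], [-6, 30]].
If T = a₁ ⊗ b₁ ⊗ c₁ + a₂ ⊗ b₂ ⊗ c₂ then each S_k = c₁[k]·a₁b₁ᵀ + c₂[k]·a₂b₂ᵀ. S₀ and S₁ are linearly independent, so a₁b₁ᵀ and a₂b₂ᵀ must span the same plane of matrices: they are the rank-1 matrices of the form x·S₀ + y·S₁.
det(x·S₀ + y·S₁) is −252·xy + 504·y² = (-252)·(x − 2·y)(y), vanishing at (x:y) = (2:1) and (1:0).
M₁ = 2·S₀ + S₁ = [[-6, 6], [-18, 18]] = (-6)·[1, 3][1, -1]ᵀ and M₂ = S₀ = [[-9, -9], [-6, -6]] = (-3)·[3, 2][1, 1]ᵀ, so take a₁ = [1, 3], b₁ = [1, -1], a₂ = [3, 2], b₂ = [1, 1].
Each slice is an integer combination of E₁ = a₁b₁ᵀ and E₂ = a₂b₂ᵀ: S₀ = −3·E₂, S₁ = −6·E₁ + 6·E₂; reading off coefficients, c₁ = [0, -6] and c₂ = [-3, 6].
Hence T = [1, 3] ⊗ [1, -1] ⊗ [0, -6] + [3, 2] ⊗ [1, 1] ⊗ [-3, 6], so rank(T) ≤ 2.
These bounds meet, so rank(T) = 2.

2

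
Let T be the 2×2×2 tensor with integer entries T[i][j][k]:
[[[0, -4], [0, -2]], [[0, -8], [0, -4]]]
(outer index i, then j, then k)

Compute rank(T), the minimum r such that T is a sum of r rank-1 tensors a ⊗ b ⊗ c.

Lower bound: T ≠ 0 (e.g. T[0,0,1] = -4), so rank(T) ≥ 1.
Upper bound: if T = a ⊗ b ⊗ c then every fibre of T is a multiple of the corresponding factor, so read the factors off the fibres through the nonzero entry T[0,0,1] = -4.
The mode-1 fibre T[:,0,1] = [-4, -8] gives a = [1, 2] (primitive direction); the mode-2 fibre T[0,:,1] = [-4, -2] gives b = [2, 1]; then c[k] = T[0,0,k] / (a[0]·b[0]) = [0, -4] / 2 = [0, -2].
Expanding [1, 2] ⊗ [2, 1] ⊗ [0, -2] reproduces all 8 entries of T, so T = [1, 2] ⊗ [2, 1] ⊗ [0, -2] and rank(T) ≤ 1.
These bounds meet, so rank(T) = 1.
Check entry T[1,1,0] = 0: (2)·(1)·(0) = 0.

1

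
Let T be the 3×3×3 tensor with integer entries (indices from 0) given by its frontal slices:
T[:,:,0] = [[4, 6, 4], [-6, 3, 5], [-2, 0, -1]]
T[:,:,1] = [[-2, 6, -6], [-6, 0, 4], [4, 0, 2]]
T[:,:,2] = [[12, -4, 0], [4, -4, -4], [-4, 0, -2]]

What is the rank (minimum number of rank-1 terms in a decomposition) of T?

Lower bound: the mode-1 unfolding of T (rows indexed by i, columns by (j,k) = (0,0), (0,1), (0,2), (1,0), (1,1), (1,2), (2,0), (2,1), (2,2)) is [[4, -2, 12, 6, 6, -4, 4, -6, 0], [-6, -6, 4, 3, 0, -4, 5, 4, -4], [-2, 4, -4, 0, 0, 0, -1, 2, -2]].
There the 3×3 minor on rows i ∈ {0, 1, 2}, columns (j,k) ∈ {(0,0), (0,1), (0,2)} is det [[4, -2, 12], [-6, -6, 4], [-2, 4, -4]] = -336 ≠ 0, so this unfolding has rank ≥ 3; CP rank is at least every unfolding rank, so rank(T) ≥ 3. (Flattening ranks never certify an upper bound on CP rank; for that we must actually write T with 3 rank-1 terms.)
Upper bound: T is a sum of 3 rank-1 terms, T = (1, 1, 0) ⊗ (1, -1, -1) ⊗ (-4, -2, 4) + (2, -1, 0) ⊗ (2, 1, -1) ⊗ (1, 2, 0) + (2, 0, -1) ⊗ (2, 0, 1) ⊗ (1, -2, 2) (written with every a and b primitive with positive leading entry and the scale carried by c; CP decompositions are not unique, and this one is verified by expanding entrywise), so rank(T) ≤ 3.
These bounds meet, so rank(T) = 3.

3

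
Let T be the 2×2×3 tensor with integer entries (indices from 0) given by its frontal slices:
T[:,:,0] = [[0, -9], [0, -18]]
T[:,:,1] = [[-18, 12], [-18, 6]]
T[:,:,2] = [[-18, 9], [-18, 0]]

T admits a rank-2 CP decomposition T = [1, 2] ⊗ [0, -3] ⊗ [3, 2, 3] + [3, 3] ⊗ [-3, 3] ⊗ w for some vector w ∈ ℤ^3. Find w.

Subtract the known terms from T to get the rank-1 residual R = [3, 3] ⊗ [-3, 3] ⊗ w, so R[i,j,k] = a[i]·b[j]·w[k]. Pick indices with nonzero a[0]·b[0] = (3)·(-3) = -9. Only the fibre through (0,0,·) is needed: R[0,0,:] = T[0,0,:] − Σₗ aₗ[0]bₗ[0]cₗ = [0, -18, -18] − (1)·(0)·[3, 2, 3] = [0, -18, -18]. Then w[k] = R[0,0,k] / -9 for each k, giving w = [0, -18, -18] / -9 = [0, 2, 2].

w = [0, 2, 2]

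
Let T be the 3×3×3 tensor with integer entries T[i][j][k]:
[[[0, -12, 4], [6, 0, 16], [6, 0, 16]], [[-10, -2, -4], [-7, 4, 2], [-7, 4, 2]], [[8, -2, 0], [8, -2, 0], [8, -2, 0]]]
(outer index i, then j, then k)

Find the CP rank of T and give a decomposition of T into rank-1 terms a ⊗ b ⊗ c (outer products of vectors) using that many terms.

Lower bound: the mode-3 unfolding of T (rows indexed by k, columns by (i,j) = (0,0), (0,1), (0,2), (1,0), (1,1), (1,2), (2,0), (2,1), (2,2)) is [[0, 6, 6, -10, -7, -7, 8, 8, 8], [-12, 0, 0, -2, 4, 4, -2, -2, -2], [4, 16, 16, -4, 2, 2, 0, 0, 0]].
There the 3×3 minor on rows k ∈ {0, 1, 2}, columns (i,j) ∈ {(0,0), (0,1), (1,0)} is det [[0, 6, -10], [-12, 0, -2], [4, 16, -4]] = 1584 ≠ 0, so this unfolding has rank ≥ 3; CP rank is at least every unfolding rank, so rank(T) ≥ 3. (This is only a lower bound: in general the CP rank may exceed every unfolding rank, so we still need to exhibit 3 rank-1 terms summing to T.)
Upper bound: T is a sum of 3 rank-1 terms, T = [1, 1, -1] ⊗ [1, 1, 1] ⊗ [-4, 0, 4] + [2, -1, 1] ⊗ [1, 1, 1] ⊗ [4, -2, 4] + [2, 1, 0] ⊗ [2, -1, -1] ⊗ [-1, -2, -2] (written with every a and b primitive with positive leading entry and the scale carried by c; CP decompositions are not unique, and this one is verified by expanding entrywise), so rank(T) ≤ 3.
These bounds meet, so rank(T) = 3.
Check entry T[0,0,1] = -12: (1)·(1)·(0) + (2)·(1)·(-2) + (2)·(2)·(-2) = -12.

rank(T) = 3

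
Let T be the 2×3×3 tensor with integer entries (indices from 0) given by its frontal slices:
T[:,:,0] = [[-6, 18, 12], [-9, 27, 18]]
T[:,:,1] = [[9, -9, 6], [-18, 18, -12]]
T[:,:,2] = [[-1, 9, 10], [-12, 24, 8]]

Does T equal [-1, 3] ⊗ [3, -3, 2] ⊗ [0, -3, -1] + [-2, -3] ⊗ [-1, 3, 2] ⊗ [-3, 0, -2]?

Reconstruct entry (1,0,1) from the claimed factors: Σₗ aₗ[1]bₗ[0]cₗ[1] = (3)·(3)·(-3) + (-3)·(-1)·(0) = -27, but T[1,0,1] = -18. The claim is false.

No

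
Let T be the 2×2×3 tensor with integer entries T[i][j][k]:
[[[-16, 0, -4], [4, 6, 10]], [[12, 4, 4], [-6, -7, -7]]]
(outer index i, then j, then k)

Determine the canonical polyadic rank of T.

Lower bound: the mode-3 unfolding of T (rows indexed by k, columns by (i,j) = (0,0), (0,1), (1,0), (1,1)) is [[-16, 4, 12, -6], [0, 6, 4, -7], [-4, 10, 4, -7]].
There the 3×3 minor on rows k ∈ {0, 1, 2}, columns (i,j) ∈ {(0,0), (0,1), (1,0)} is det [[-16, 4, 12], [0, 6, 4], [-4, 10, 4]] = 480 ≠ 0, so this unfolding has rank ≥ 3; CP rank is at least every unfolding rank, so rank(T) ≥ 3. (Unfolding ranks only ever bound the CP rank from below — rank(T) can be strictly larger than all of them — so the matching upper bound has to come from an explicit 3-term decomposition.)
Upper bound: T is a sum of 3 rank-1 terms, T = [1, -1] ⊗ [1, -1] ⊗ [-8, -8, -4] + [2, -1] ⊗ [1, -1] ⊗ [0, 2, -2] + [2, -1] ⊗ [2, 1] ⊗ [-2, 1, 1] (written with every a and b primitive with positive leading entry and the scale carried by c; CP decompositions are not unique, and this one is verified by expanding entrywise), so rank(T) ≤ 3.
These bounds meet, so rank(T) = 3.

3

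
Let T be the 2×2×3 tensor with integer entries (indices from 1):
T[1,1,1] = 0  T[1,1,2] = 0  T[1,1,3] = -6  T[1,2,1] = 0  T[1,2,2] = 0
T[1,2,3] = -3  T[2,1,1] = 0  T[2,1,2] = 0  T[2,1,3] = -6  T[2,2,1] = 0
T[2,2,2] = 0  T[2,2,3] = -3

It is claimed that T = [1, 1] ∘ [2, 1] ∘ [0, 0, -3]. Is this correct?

Reconstruct entrywise from the claimed factors. For example, T[2,1,3] = -6 and Σₗ aₗ[2]bₗ[1]cₗ[3] = (1)·(2)·(-3) = -6; checking all 12 entries, every one matches. The claim holds.

Yes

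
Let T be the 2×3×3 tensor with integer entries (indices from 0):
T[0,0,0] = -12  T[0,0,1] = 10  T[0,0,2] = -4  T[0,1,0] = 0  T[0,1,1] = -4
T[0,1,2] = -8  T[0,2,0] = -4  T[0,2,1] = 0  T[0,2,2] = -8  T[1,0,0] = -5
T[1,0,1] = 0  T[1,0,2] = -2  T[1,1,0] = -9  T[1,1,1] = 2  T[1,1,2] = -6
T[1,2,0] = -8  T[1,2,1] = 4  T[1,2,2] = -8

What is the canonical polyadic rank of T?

Lower bound: the mode-2 unfolding of T (rows indexed by j, columns by (i,k) = (0,0), (0,1), (0,2), (1,0), (1,1), (1,2)) is [[-12, 10, -4, -5, 0, -2], [0, -4, -8, -9, 2, -6], [-4, 0, -8, -8, 4, -8]].
There the 3×3 minor on rows j ∈ {0, 1, 2}, columns (i,k) ∈ {(0,0), (0,1), (1,0)} is det [[-12, 10, -5], [0, -4, -9], [-4, 0, -8]] = 56 ≠ 0, so this unfolding has rank ≥ 3; CP rank is at least every unfolding rank, so rank(T) ≥ 3. (This is only a lower bound: in general the CP rank may exceed every unfolding rank, so we still need to exhibit 3 rank-1 terms summing to T.)
Upper bound: T is a sum of 3 rank-1 terms, T = [0, 1] ⊗ [1, 1, 0] ⊗ [-1, -2, 2] + [1, 0] ⊗ [2, -2, -1] ⊗ [-4, 4, 0] + [1, 1] ⊗ [1, 2, 2] ⊗ [-4, 2, -4] (one valid choice — decompositions are not unique — normalised so each a, b is primitive with positive first nonzero entry; check it by expanding all entries), so rank(T) ≤ 3.
These bounds meet, so rank(T) = 3.

3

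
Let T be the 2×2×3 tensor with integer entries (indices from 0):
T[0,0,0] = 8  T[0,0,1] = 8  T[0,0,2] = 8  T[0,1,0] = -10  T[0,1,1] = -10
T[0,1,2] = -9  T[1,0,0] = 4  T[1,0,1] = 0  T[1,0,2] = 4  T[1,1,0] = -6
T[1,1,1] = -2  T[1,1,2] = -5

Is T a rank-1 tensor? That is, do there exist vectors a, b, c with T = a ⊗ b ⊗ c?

No

The mode-3 unfolding of T (rows indexed by k, columns by (i,j) = (0,0), (0,1), (1,0), (1,1)) is [[8, -10, 4, -6], [8, -10, 0, -2], [8, -9, 4, -5]].
There the 3×3 minor on rows k ∈ {0, 1, 2}, columns (i,j) ∈ {(0,0), (0,1), (1,0)} is det [[8, -10, 4], [8, -10, 0], [8, -9, 4]] = 32 ≠ 0, so this unfolding has rank ≥ 3; CP rank is at least every unfolding rank, so rank(T) ≥ 3.
In particular rank(T) ≥ 3 > 1, so T is not rank-1.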